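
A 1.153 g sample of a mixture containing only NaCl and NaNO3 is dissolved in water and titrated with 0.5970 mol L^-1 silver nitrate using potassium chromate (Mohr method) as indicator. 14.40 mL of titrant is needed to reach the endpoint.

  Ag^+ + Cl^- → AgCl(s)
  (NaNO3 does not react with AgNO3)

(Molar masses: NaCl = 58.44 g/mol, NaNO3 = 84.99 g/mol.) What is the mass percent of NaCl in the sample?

43.57 %

n(AgNO3) = 0.01440 × 0.5970 = 8.597 × 10^-3 mol
Let x = n(NaCl), y = n(NaNO3).
Titrant: 1x = 8.597 × 10^-3;  mass: 58.44x + 84.99y = 1.153
Solving, x = 8.597 × 10^-3 mol, y = 7.655 × 10^-3 mol
mass of NaCl = 8.597 × 10^-3 × 58.44 = 0.5024 g
% NaCl = 0.5024 / 1.153 × 100 = 43.57 %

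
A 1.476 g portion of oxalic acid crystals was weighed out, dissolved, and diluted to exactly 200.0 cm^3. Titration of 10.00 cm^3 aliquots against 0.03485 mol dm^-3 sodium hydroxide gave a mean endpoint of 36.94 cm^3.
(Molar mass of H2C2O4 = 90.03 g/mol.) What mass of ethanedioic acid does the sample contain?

1.159 g

H2C2O4 + 2 NaOH → Na2C2O4 + 2 H2O
n(NaOH) per titration = 0.03694 × 0.03485 = 1.287 × 10^-3 mol
From the 1:2 ratio, n(H2C2O4) in each aliquot = 1/2 × 1.287 × 10^-3 = 6.437 × 10^-4 mol
n(H2C2O4) in the whole flask = 6.437 × 10^-4 × 200.0/10.00 = 0.01287 mol
mass of H2C2O4 = 0.01287 × 90.03 = 1.159 g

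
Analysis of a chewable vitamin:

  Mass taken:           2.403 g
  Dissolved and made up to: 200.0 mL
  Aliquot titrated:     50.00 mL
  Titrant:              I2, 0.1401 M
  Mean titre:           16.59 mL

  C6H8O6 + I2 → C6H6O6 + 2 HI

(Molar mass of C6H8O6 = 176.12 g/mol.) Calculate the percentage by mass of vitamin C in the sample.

n(I2) per titration = 0.01659 × 0.1401 = 2.324 × 10^-3 mol
n(C6H8O6) in each aliquot = 2.324 × 10^-3 mol (1:1 ratio)
n(C6H8O6) in the whole flask = 2.324 × 10^-3 × 200.0/50.00 = 9.297 × 10^-3 mol
mass of C6H8O6 = 9.297 × 10^-3 × 176.12 = 1.637 g
% C6H8O6 = 1.637 / 2.403 × 100 = 68.14 %

68.14 %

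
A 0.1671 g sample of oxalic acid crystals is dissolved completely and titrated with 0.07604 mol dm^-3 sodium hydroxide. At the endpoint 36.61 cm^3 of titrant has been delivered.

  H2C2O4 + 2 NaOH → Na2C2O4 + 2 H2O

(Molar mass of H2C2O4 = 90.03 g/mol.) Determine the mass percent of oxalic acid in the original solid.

n(NaOH) = 0.03661 L × 0.07604 mol/L = 2.784 × 10^-3 mol
From the 1:2 ratio, n(H2C2O4) = 1/2 × 2.784 × 10^-3 = 1.392 × 10^-3 mol
mass of H2C2O4 = 1.392 × 10^-3 × 90.03 g/mol = 0.1253 g
% H2C2O4 = 0.1253 / 0.1671 × 100 = 74.99 %

74.99 %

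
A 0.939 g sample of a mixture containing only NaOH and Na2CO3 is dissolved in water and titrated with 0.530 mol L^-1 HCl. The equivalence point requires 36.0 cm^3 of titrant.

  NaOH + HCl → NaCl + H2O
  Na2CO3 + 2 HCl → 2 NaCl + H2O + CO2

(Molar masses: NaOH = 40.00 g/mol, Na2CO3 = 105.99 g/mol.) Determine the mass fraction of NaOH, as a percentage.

23.6 %

n(HCl) = 0.0360 × 0.530 = 0.0191 mol
Let x = n(NaOH), y = n(Na2CO3).
Titrant: 1x + 2y = 0.0191;  mass: 40.00x + 105.99y = 0.939
Solving, x = 5.55 × 10^-3 mol, y = 6.76 × 10^-3 mol
mass of NaOH = 5.55 × 10^-3 × 40.00 = 0.222 g
% NaOH = 0.222 / 0.939 × 100 = 23.6 %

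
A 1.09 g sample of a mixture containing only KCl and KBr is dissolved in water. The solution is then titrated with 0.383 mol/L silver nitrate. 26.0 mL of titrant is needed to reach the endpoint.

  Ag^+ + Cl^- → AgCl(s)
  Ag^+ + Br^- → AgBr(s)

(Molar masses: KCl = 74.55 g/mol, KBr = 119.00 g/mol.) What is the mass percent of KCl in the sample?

n(AgNO3) = 0.0260 × 0.383 = 9.96 × 10^-3 mol
Let x = n(KCl), y = n(KBr).
Titrant: 1x + 1y = 9.96 × 10^-3;  mass: 74.55x + 119.00y = 1.09
Solving, x = 2.14 × 10^-3 mol, y = 7.82 × 10^-3 mol
mass of KCl = 2.14 × 10^-3 × 74.55 = 0.159 g
% KCl = 0.159 / 1.09 × 100 = 14.6 %

14.6 %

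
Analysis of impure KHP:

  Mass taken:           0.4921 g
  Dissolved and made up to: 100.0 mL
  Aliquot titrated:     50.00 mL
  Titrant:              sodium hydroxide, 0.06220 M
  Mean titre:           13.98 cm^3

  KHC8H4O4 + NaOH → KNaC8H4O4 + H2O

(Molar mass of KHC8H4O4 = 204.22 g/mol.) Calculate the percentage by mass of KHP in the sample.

72.17 %

n(NaOH) per titration = 0.01398 × 0.06220 = 8.696 × 10^-4 mol
n(KHC8H4O4) in each aliquot = 8.696 × 10^-4 mol (1:1 ratio)
n(KHC8H4O4) in the whole flask = 8.696 × 10^-4 × 100.0/50.00 = 1.739 × 10^-3 mol
mass of KHC8H4O4 = 1.739 × 10^-3 × 204.22 = 0.3552 g
% KHC8H4O4 = 0.3552 / 0.4921 × 100 = 72.17 %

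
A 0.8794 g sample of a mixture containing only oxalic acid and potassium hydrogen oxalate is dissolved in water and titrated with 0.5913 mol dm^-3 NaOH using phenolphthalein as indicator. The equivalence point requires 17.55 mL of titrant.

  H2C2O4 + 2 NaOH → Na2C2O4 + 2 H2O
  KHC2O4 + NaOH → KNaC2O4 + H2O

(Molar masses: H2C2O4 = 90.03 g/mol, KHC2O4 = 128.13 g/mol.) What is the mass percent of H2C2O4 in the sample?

n(NaOH) = 0.01755 × 0.5913 = 0.01038 mol
Let x = n(H2C2O4), y = n(KHC2O4).
Titrant: 2x + 1y = 0.01038;  mass: 90.03x + 128.13y = 0.8794
Solving, x = 2.709 × 10^-3 mol, y = 4.960 × 10^-3 mol
mass of H2C2O4 = 2.709 × 10^-3 × 90.03 = 0.2439 g
% H2C2O4 = 0.2439 / 0.8794 × 100 = 27.73 %

27.73 %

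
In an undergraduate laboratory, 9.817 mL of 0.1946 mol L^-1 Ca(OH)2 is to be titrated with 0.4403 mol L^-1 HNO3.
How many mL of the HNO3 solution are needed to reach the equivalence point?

8.678 mL

Ca(OH)2 + 2 HNO3 → Ca(NO3)2 + 2 H2O
n(Ca(OH)2) = 0.009817 L × 0.1946 mol/L = 1.910 × 10^-3 mol
From the 2:1 stoichiometry, n(HNO3) = 2/1 × 1.910 × 10^-3 = 3.821 × 10^-3 mol
V(HNO3) = 3.821 × 10^-3 mol / 0.4403 mol/L = 0.008678 L = 8.678 mL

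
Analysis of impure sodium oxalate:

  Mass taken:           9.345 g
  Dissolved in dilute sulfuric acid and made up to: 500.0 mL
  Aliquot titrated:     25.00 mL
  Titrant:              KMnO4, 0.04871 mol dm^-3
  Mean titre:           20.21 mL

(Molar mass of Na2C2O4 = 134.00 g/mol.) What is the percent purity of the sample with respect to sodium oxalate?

70.58 %

2 MnO4^- + 5 C2O4^2- + 16 H^+ → 2 Mn^2+ + 10 CO2 + 8 H2O
n(KMnO4) per titration = 0.02021 × 0.04871 = 9.844 × 10^-4 mol
From the 5:2 ratio, n(Na2C2O4) in each aliquot = 5/2 × 9.844 × 10^-4 = 2.461 × 10^-3 mol
n(Na2C2O4) in the whole flask = 2.461 × 10^-3 × 500.0/25.00 = 0.04922 mol
mass of Na2C2O4 = 0.04922 × 134.00 = 6.596 g
% Na2C2O4 = 6.596 / 9.345 × 100 = 70.58 %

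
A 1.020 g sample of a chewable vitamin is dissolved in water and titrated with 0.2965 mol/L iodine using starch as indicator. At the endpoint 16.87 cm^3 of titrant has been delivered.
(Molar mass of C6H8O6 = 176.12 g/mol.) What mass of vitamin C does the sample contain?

0.8809 g

C6H8O6 + I2 → C6H6O6 + 2 HI
n(I2) = 0.01687 L × 0.2965 mol/L = 5.002 × 10^-3 mol
n(C6H8O6) = 5.002 × 10^-3 mol (1:1 ratio)
mass of C6H8O6 = 5.002 × 10^-3 × 176.12 g/mol = 0.8809 g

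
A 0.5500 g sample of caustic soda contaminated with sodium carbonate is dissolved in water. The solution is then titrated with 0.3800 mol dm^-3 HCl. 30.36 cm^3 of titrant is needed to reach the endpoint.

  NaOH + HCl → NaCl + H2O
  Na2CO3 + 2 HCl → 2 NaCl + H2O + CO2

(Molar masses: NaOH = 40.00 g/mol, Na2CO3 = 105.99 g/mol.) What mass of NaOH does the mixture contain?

0.1890 g

n(HCl) = 0.03036 × 0.3800 = 0.01154 mol
Let x = n(NaOH), y = n(Na2CO3).
Titrant: 1x + 2y = 0.01154;  mass: 40.00x + 105.99y = 0.5500
Solving, x = 4.724 × 10^-3 mol, y = 3.406 × 10^-3 mol
mass of NaOH = 4.724 × 10^-3 × 40.00 = 0.1890 g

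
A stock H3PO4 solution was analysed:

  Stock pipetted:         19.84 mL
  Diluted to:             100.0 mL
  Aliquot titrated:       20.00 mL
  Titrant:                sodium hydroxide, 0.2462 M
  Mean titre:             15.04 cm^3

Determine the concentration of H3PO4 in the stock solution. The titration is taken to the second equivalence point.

H3PO4 + 2 NaOH → Na2HPO4 + 2 H2O
n(NaOH) = 0.01504 × 0.2462 = 3.703 × 10^-3 mol
From the 1:2 ratio, n(H3PO4) in the aliquot = 1/2 × 3.703 × 10^-3 = 1.851 × 10^-3 mol
[H3PO4]_dilute = 1.851 × 10^-3 / 0.02000 = 0.09257 mol/L
Dilution factor = 100.0 / 19.84 = 5.040
[H3PO4]_stock = 0.09257 × 5.040 = 0.4666 mol/L

0.4666 M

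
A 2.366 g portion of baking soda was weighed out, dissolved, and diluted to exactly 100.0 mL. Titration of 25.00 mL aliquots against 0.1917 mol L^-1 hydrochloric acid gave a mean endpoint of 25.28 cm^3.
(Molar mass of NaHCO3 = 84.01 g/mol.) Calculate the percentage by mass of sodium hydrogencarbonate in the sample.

68.83 %

NaHCO3 + HCl → NaCl + H2O + CO2
n(HCl) per titration = 0.02528 × 0.1917 = 4.846 × 10^-3 mol
n(NaHCO3) in each aliquot = 4.846 × 10^-3 mol (1:1 ratio)
n(NaHCO3) in the whole flask = 4.846 × 10^-3 × 100.0/25.00 = 0.01938 mol
mass of NaHCO3 = 0.01938 × 84.01 = 1.629 g
% NaHCO3 = 1.629 / 2.366 × 100 = 68.83 %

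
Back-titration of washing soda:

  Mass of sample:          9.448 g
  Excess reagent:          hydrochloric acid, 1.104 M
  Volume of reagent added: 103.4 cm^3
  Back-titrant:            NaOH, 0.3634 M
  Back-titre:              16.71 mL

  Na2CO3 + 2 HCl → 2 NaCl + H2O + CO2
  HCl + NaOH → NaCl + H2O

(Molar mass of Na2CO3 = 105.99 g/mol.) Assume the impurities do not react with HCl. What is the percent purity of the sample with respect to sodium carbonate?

n(HCl) added = 0.1034 × 1.104 = 0.1142 mol
n(NaOH) used in back-titration = 0.01671 × 0.3634 = 6.072 × 10^-3 mol
n(HCl) left over = 6.072 × 10^-3 mol (1:1 ratio)
n(HCl) consumed by analyte = 0.1142 − 6.072 × 10^-3 = 0.1081 mol
From the 1:2 ratio, n(Na2CO3) = 1/2 × 0.1081 = 0.05404 mol
mass of Na2CO3 = 0.05404 × 105.99 = 5.728 g
% Na2CO3 = 5.728 / 9.448 × 100 = 60.62 %

60.62 %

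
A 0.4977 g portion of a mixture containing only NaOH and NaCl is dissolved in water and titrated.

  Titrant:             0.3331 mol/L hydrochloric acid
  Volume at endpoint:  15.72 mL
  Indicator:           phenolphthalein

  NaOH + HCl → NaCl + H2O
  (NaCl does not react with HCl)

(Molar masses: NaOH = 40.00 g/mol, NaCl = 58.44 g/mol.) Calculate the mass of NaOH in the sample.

n(HCl) = 0.01572 × 0.3331 = 5.236 × 10^-3 mol
Let x = n(NaOH), y = n(NaCl).
Titrant: 1x = 5.236 × 10^-3;  mass: 40.00x + 58.44y = 0.4977
Solving, x = 5.236 × 10^-3 mol, y = 4.932 × 10^-3 mol
mass of NaOH = 5.236 × 10^-3 × 40.00 = 0.2095 g

0.2095 g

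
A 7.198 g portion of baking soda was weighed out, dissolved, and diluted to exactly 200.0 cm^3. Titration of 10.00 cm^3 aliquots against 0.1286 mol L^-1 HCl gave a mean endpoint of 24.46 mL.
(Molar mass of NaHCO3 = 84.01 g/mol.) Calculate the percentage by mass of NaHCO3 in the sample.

73.43 %

NaHCO3 + HCl → NaCl + H2O + CO2
n(HCl) per titration = 0.02446 × 0.1286 = 3.146 × 10^-3 mol
n(NaHCO3) in each aliquot = 3.146 × 10^-3 mol (1:1 ratio)
n(NaHCO3) in the whole flask = 3.146 × 10^-3 × 200.0/10.00 = 0.06291 mol
mass of NaHCO3 = 0.06291 × 84.01 = 5.285 g
% NaHCO3 = 5.285 / 7.198 × 100 = 73.43 %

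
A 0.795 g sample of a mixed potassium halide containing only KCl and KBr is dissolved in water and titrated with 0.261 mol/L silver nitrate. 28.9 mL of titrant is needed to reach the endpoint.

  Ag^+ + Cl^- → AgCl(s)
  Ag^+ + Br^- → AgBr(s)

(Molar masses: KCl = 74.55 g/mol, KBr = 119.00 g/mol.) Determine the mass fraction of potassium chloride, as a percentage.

21.6 %

n(AgNO3) = 0.0289 × 0.261 = 7.54 × 10^-3 mol
Let x = n(KCl), y = n(KBr).
Titrant: 1x + 1y = 7.54 × 10^-3;  mass: 74.55x + 119.00y = 0.795
Solving, x = 2.31 × 10^-3 mol, y = 5.23 × 10^-3 mol
mass of KCl = 2.31 × 10^-3 × 74.55 = 0.172 g
% KCl = 0.172 / 0.795 × 100 = 21.6 %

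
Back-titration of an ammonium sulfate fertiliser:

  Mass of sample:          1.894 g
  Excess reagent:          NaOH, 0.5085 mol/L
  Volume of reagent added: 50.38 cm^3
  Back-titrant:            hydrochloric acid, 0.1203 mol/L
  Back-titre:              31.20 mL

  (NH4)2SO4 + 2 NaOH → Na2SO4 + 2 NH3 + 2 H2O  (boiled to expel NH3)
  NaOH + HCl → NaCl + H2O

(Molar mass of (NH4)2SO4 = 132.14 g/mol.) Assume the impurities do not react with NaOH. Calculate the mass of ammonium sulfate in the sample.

n(NaOH) added = 0.05038 × 0.5085 = 0.02562 mol
n(HCl) used in back-titration = 0.03120 × 0.1203 = 3.753 × 10^-3 mol
n(NaOH) left over = 3.753 × 10^-3 mol (1:1 ratio)
n(NaOH) consumed by analyte = 0.02562 − 3.753 × 10^-3 = 0.02186 mol
From the 1:2 ratio, n((NH4)2SO4) = 1/2 × 0.02186 = 0.01093 mol
mass of (NH4)2SO4 = 0.01093 × 132.14 = 1.445 g

1.445 g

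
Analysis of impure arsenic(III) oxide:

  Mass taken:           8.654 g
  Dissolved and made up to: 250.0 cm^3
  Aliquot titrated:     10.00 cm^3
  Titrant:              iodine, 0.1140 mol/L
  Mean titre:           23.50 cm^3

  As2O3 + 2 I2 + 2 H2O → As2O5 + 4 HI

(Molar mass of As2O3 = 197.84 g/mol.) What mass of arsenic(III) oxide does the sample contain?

n(I2) per titration = 0.02350 × 0.1140 = 2.679 × 10^-3 mol
From the 1:2 ratio, n(As2O3) in each aliquot = 1/2 × 2.679 × 10^-3 = 1.340 × 10^-3 mol
n(As2O3) in the whole flask = 1.340 × 10^-3 × 250.0/10.00 = 0.03349 mol
mass of As2O3 = 0.03349 × 197.84 = 6.625 g

6.625 g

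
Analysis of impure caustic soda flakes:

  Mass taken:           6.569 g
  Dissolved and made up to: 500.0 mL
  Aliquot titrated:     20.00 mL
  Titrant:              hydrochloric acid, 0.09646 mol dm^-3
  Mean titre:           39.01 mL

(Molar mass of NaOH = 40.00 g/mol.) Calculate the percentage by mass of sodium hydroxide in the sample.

57.28 %

NaOH + HCl → NaCl + H2O
n(HCl) per titration = 0.03901 × 0.09646 = 3.763 × 10^-3 mol
n(NaOH) in each aliquot = 3.763 × 10^-3 mol (1:1 ratio)
n(NaOH) in the whole flask = 3.763 × 10^-3 × 500.0/20.00 = 0.09407 mol
mass of NaOH = 0.09407 × 40.00 = 3.763 g
% NaOH = 3.763 / 6.569 × 100 = 57.28 %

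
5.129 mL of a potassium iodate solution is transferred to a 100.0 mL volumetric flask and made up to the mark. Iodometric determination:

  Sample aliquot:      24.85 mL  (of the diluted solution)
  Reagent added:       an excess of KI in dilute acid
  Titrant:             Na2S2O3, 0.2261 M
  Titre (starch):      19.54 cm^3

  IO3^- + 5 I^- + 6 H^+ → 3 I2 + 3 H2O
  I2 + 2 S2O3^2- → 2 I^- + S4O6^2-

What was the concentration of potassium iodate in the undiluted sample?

0.5777 M

n(S2O3^2-) = 0.01954 × 0.2261 = 4.418 × 10^-3 mol
n(I2) = n(S2O3^2-)/2 = 2.209 × 10^-3 mol
From the 1:3 ratio, n(IO3^-) in the aliquot = 1/3 × 2.209 × 10^-3 = 7.363 × 10^-4 mol
[IO3^-]_dilute = 7.363 × 10^-4 / 0.02485 = 0.02963 mol/L
[IO3^-]_original = 0.02963 × 100.0/5.129 = 0.5777 mol/L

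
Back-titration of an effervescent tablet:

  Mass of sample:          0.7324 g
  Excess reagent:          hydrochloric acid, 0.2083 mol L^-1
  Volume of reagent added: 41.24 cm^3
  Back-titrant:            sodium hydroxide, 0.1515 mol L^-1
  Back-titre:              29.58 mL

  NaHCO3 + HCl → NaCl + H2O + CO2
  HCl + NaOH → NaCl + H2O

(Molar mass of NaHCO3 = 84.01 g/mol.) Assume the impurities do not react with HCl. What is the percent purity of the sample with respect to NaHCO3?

47.13 %

n(HCl) added = 0.04124 × 0.2083 = 8.590 × 10^-3 mol
n(NaOH) used in back-titration = 0.02958 × 0.1515 = 4.481 × 10^-3 mol
n(HCl) left over = 4.481 × 10^-3 mol (1:1 ratio)
n(HCl) consumed by analyte = 8.590 × 10^-3 − 4.481 × 10^-3 = 4.109 × 10^-3 mol
n(NaHCO3) = 4.109 × 10^-3 mol (1:1 ratio)
mass of NaHCO3 = 4.109 × 10^-3 × 84.01 = 0.3452 g
% NaHCO3 = 0.3452 / 0.7324 × 100 = 47.13 %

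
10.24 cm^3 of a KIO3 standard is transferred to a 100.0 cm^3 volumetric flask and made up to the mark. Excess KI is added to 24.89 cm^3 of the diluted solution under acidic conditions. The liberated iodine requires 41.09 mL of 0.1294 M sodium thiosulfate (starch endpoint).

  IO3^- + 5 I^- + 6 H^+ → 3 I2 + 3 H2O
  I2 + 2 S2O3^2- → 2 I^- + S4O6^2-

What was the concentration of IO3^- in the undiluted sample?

n(S2O3^2-) = 0.04109 × 0.1294 = 5.317 × 10^-3 mol
n(I2) = n(S2O3^2-)/2 = 2.659 × 10^-3 mol
From the 1:3 ratio, n(IO3^-) in the aliquot = 1/3 × 2.659 × 10^-3 = 8.862 × 10^-4 mol
[IO3^-]_dilute = 8.862 × 10^-4 / 0.02489 = 0.03560 mol/L
[IO3^-]_original = 0.03560 × 100.0/10.24 = 0.3477 mol/L

0.3477 M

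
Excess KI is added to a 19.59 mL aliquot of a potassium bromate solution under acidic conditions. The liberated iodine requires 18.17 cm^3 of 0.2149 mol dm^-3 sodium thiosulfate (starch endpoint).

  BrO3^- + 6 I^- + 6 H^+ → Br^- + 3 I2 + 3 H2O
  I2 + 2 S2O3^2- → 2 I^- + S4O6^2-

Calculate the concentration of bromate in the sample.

0.03322 mol/L

n(S2O3^2-) = 0.01817 × 0.2149 = 3.905 × 10^-3 mol
n(I2) = n(S2O3^2-)/2 = 1.952 × 10^-3 mol
From the 1:3 ratio, n(BrO3^-) in the aliquot = 1/3 × 1.952 × 10^-3 = 6.508 × 10^-4 mol
[BrO3^-] = 6.508 × 10^-4 / 0.01959 = 0.03322 mol/L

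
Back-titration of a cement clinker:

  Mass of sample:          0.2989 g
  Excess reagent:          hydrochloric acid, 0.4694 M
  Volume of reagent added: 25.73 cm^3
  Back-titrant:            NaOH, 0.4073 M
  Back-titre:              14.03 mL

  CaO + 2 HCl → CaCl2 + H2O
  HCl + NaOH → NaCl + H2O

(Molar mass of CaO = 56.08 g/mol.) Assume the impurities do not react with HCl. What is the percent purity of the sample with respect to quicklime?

59.69 %

n(HCl) added = 0.02573 × 0.4694 = 0.01208 mol
n(NaOH) used in back-titration = 0.01403 × 0.4073 = 5.714 × 10^-3 mol
n(HCl) left over = 5.714 × 10^-3 mol (1:1 ratio)
n(HCl) consumed by analyte = 0.01208 − 5.714 × 10^-3 = 6.363 × 10^-3 mol
From the 1:2 ratio, n(CaO) = 1/2 × 6.363 × 10^-3 = 3.182 × 10^-3 mol
mass of CaO = 3.182 × 10^-3 × 56.08 = 0.1784 g
% CaO = 0.1784 / 0.2989 × 100 = 59.69 %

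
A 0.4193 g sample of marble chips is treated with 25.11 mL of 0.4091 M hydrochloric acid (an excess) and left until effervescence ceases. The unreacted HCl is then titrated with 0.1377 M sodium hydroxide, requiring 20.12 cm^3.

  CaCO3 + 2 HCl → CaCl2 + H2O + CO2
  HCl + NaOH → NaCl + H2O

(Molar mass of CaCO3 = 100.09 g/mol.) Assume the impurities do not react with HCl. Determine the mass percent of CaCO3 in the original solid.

89.54 %

n(HCl) added = 0.02511 × 0.4091 = 0.01027 mol
n(NaOH) used in back-titration = 0.02012 × 0.1377 = 2.771 × 10^-3 mol
n(HCl) left over = 2.771 × 10^-3 mol (1:1 ratio)
n(HCl) consumed by analyte = 0.01027 − 2.771 × 10^-3 = 7.502 × 10^-3 mol
From the 1:2 ratio, n(CaCO3) = 1/2 × 7.502 × 10^-3 = 3.751 × 10^-3 mol
mass of CaCO3 = 3.751 × 10^-3 × 100.09 = 0.3754 g
% CaCO3 = 0.3754 / 0.4193 × 100 = 89.54 %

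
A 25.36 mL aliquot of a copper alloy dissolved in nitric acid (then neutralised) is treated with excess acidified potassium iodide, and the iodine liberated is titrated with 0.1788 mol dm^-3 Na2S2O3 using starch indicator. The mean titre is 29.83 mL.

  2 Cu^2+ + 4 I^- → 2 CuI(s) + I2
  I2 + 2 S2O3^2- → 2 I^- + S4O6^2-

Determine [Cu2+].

0.2103 mol/L

n(S2O3^2-) = 0.02983 × 0.1788 = 5.334 × 10^-3 mol
n(I2) = n(S2O3^2-)/2 = 2.667 × 10^-3 mol
From the 2:1 ratio, n(Cu2+) in the aliquot = 2/1 × 2.667 × 10^-3 = 5.334 × 10^-3 mol
[Cu2+] = 5.334 × 10^-3 / 0.02536 = 0.2103 mol/L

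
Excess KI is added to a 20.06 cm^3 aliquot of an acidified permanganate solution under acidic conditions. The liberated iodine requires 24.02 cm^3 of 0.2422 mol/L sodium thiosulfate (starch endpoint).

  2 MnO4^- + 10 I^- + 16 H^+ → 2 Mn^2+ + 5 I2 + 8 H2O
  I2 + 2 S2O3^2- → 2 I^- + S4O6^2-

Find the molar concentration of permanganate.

0.05800 mol/L

n(S2O3^2-) = 0.02402 × 0.2422 = 5.818 × 10^-3 mol
n(I2) = n(S2O3^2-)/2 = 2.909 × 10^-3 mol
From the 2:5 ratio, n(MnO4^-) in the aliquot = 2/5 × 2.909 × 10^-3 = 1.164 × 10^-3 mol
[MnO4^-] = 1.164 × 10^-3 / 0.02006 = 0.05800 mol/L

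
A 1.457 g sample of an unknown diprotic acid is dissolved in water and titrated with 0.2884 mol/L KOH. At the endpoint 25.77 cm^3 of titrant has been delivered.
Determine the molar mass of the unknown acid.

392.1 g/mol

n(KOH) = 0.02577 L × 0.2884 mol/L = 7.432 × 10^-3 mol
From the 1:2 ratio, n(H2A) = 1/2 × 7.432 × 10^-3 = 3.716 × 10^-3 mol
M = m / n = 1.457 g / 3.716 × 10^-3 mol = 392.1 g/mol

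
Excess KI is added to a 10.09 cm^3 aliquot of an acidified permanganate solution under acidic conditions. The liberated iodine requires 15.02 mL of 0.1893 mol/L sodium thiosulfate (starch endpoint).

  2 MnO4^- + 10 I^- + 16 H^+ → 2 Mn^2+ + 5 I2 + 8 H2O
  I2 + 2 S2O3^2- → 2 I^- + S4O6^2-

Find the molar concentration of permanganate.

0.05636 mol/L

n(S2O3^2-) = 0.01502 × 0.1893 = 2.843 × 10^-3 mol
n(I2) = n(S2O3^2-)/2 = 1.422 × 10^-3 mol
From the 2:5 ratio, n(MnO4^-) in the aliquot = 2/5 × 1.422 × 10^-3 = 5.687 × 10^-4 mol
[MnO4^-] = 5.687 × 10^-4 / 0.01009 = 0.05636 mol/L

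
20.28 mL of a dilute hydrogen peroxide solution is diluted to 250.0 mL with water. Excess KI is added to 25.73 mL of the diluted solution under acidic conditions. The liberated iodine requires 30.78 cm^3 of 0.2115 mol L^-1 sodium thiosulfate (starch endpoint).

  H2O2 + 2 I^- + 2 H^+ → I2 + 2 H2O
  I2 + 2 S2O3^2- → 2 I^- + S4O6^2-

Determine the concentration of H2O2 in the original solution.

n(S2O3^2-) = 0.03078 × 0.2115 = 6.510 × 10^-3 mol
n(I2) = n(S2O3^2-)/2 = 3.255 × 10^-3 mol
n(H2O2) in the aliquot = 3.255 × 10^-3 mol (1:1 ratio)
[H2O2]_dilute = 3.255 × 10^-3 / 0.02573 = 0.1265 mol/L
[H2O2]_original = 0.1265 × 250.0/20.28 = 1.559 mol/L

1.559 mol/L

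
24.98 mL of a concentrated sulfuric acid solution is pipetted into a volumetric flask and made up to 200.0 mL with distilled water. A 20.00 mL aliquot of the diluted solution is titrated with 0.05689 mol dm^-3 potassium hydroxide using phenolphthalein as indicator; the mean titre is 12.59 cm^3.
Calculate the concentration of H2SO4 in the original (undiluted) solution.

0.1434 mol/L

H2SO4 + 2 KOH → K2SO4 + 2 H2O
n(KOH) = 0.01259 × 0.05689 = 7.162 × 10^-4 mol
From the 1:2 ratio, n(H2SO4) in the aliquot = 1/2 × 7.162 × 10^-4 = 3.581 × 10^-4 mol
[H2SO4]_dilute = 3.581 × 10^-4 / 0.02000 = 0.01791 mol/L
Dilution factor = 200.0 / 24.98 = 8.006
[H2SO4]_stock = 0.01791 × 8.006 = 0.1434 mol/L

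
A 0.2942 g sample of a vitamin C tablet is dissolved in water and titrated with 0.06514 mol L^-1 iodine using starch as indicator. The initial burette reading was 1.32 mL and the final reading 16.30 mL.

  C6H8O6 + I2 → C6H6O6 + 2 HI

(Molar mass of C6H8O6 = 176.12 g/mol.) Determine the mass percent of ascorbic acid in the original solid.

58.42 %

n(I2) = 0.01498 L × 0.06514 mol/L = 9.758 × 10^-4 mol
n(C6H8O6) = 9.758 × 10^-4 mol (1:1 ratio)
mass of C6H8O6 = 9.758 × 10^-4 × 176.12 g/mol = 0.1719 g
% C6H8O6 = 0.1719 / 0.2942 × 100 = 58.42 %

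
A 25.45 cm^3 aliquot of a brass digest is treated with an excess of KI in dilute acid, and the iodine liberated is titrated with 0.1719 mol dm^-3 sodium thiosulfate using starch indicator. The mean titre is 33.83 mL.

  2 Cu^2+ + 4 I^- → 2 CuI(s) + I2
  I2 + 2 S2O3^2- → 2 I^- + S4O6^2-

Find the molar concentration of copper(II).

n(S2O3^2-) = 0.03383 × 0.1719 = 5.815 × 10^-3 mol
n(I2) = n(S2O3^2-)/2 = 2.908 × 10^-3 mol
From the 2:1 ratio, n(Cu2+) in the aliquot = 2/1 × 2.908 × 10^-3 = 5.815 × 10^-3 mol
[Cu2+] = 5.815 × 10^-3 / 0.02545 = 0.2285 mol/L

0.2285 mol/L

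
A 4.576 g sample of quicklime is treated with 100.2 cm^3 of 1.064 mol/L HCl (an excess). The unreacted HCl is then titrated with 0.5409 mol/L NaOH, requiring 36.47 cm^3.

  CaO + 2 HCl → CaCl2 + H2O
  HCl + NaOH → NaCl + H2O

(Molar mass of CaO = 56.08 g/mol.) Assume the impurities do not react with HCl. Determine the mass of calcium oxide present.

2.436 g

n(HCl) added = 0.1002 × 1.064 = 0.1066 mol
n(NaOH) used in back-titration = 0.03647 × 0.5409 = 0.01973 mol
n(HCl) left over = 0.01973 mol (1:1 ratio)
n(HCl) consumed by analyte = 0.1066 − 0.01973 = 0.08689 mol
From the 1:2 ratio, n(CaO) = 1/2 × 0.08689 = 0.04344 mol
mass of CaO = 0.04344 × 56.08 = 2.436 g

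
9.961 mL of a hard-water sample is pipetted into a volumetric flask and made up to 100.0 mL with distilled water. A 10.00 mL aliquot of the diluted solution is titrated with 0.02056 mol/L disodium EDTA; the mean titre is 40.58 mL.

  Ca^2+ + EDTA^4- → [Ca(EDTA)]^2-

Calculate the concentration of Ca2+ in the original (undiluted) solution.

n(EDTA) = 0.04058 × 0.02056 = 8.343 × 10^-4 mol
n(Ca2+) in the aliquot = 8.343 × 10^-4 mol (1:1 ratio)
[Ca2+]_dilute = 8.343 × 10^-4 / 0.01000 = 0.08343 mol/L
Dilution factor = 100.0 / 9.961 = 10.04
[Ca2+]_stock = 0.08343 × 10.04 = 0.8376 mol/L

0.8376 mol/L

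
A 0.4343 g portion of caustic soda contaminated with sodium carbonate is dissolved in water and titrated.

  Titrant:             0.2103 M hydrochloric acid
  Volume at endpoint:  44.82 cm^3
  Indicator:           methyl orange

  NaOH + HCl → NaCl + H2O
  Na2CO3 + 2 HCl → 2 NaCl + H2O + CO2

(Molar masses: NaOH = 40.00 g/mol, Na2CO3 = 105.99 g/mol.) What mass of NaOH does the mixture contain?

n(HCl) = 0.04482 × 0.2103 = 9.426 × 10^-3 mol
Let x = n(NaOH), y = n(Na2CO3).
Titrant: 1x + 2y = 9.426 × 10^-3;  mass: 40.00x + 105.99y = 0.4343
Solving, x = 5.018 × 10^-3 mol, y = 2.204 × 10^-3 mol
mass of NaOH = 5.018 × 10^-3 × 40.00 = 0.2007 g

0.2007 g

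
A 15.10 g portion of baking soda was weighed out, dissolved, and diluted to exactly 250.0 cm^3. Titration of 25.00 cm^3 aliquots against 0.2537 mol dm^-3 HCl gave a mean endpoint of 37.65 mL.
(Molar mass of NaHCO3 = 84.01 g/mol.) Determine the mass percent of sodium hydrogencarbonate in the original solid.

NaHCO3 + HCl → NaCl + H2O + CO2
n(HCl) per titration = 0.03765 × 0.2537 = 9.552 × 10^-3 mol
n(NaHCO3) in each aliquot = 9.552 × 10^-3 mol (1:1 ratio)
n(NaHCO3) in the whole flask = 9.552 × 10^-3 × 250.0/25.00 = 0.09552 mol
mass of NaHCO3 = 0.09552 × 84.01 = 8.024 g
% NaHCO3 = 8.024 / 15.10 × 100 = 53.14 %

53.14 %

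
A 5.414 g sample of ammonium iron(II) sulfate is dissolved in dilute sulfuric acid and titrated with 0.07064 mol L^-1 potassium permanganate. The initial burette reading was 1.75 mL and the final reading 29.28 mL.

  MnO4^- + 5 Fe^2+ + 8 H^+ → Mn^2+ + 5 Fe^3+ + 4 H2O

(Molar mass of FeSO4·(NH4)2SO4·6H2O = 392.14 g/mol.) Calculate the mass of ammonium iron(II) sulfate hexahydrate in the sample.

3.813 g

n(KMnO4) = 0.02753 L × 0.07064 mol/L = 1.945 × 10^-3 mol
From the 5:1 ratio, n(FeSO4·(NH4)2SO4·6H2O) = 5/1 × 1.945 × 10^-3 = 9.724 × 10^-3 mol
mass of FeSO4·(NH4)2SO4·6H2O = 9.724 × 10^-3 × 392.14 g/mol = 3.813 g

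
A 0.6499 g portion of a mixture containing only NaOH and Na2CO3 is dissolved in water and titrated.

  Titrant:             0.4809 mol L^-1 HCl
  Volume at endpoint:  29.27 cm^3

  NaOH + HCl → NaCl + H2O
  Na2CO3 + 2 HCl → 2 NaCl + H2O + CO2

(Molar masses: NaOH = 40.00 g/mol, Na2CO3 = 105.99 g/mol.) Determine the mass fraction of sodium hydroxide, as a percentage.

45.49 %

n(HCl) = 0.02927 × 0.4809 = 0.01408 mol
Let x = n(NaOH), y = n(Na2CO3).
Titrant: 1x + 2y = 0.01408;  mass: 40.00x + 105.99y = 0.6499
Solving, x = 7.392 × 10^-3 mol, y = 3.342 × 10^-3 mol
mass of NaOH = 7.392 × 10^-3 × 40.00 = 0.2957 g
% NaOH = 0.2957 / 0.6499 × 100 = 45.49 %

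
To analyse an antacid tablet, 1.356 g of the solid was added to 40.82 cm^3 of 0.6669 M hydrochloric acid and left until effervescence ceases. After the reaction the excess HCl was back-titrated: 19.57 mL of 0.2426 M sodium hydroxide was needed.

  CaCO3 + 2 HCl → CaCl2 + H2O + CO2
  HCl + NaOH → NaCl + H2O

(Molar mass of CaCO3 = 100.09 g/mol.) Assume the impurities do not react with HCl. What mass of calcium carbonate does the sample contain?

n(HCl) added = 0.04082 × 0.6669 = 0.02722 mol
n(NaOH) used in back-titration = 0.01957 × 0.2426 = 4.748 × 10^-3 mol
n(HCl) left over = 4.748 × 10^-3 mol (1:1 ratio)
n(HCl) consumed by analyte = 0.02722 − 4.748 × 10^-3 = 0.02248 mol
From the 1:2 ratio, n(CaCO3) = 1/2 × 0.02248 = 0.01124 mol
mass of CaCO3 = 0.01124 × 100.09 = 1.125 g

1.125 g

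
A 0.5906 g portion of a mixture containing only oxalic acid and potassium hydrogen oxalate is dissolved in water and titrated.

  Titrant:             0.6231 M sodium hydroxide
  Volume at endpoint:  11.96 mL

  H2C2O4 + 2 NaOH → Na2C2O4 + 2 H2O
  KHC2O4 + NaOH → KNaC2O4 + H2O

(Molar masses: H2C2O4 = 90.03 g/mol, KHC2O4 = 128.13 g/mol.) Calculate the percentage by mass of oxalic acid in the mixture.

33.40 %

n(NaOH) = 0.01196 × 0.6231 = 7.452 × 10^-3 mol
Let x = n(H2C2O4), y = n(KHC2O4).
Titrant: 2x + 1y = 7.452 × 10^-3;  mass: 90.03x + 128.13y = 0.5906
Solving, x = 2.191 × 10^-3 mol, y = 3.070 × 10^-3 mol
mass of H2C2O4 = 2.191 × 10^-3 × 90.03 = 0.1973 g
% H2C2O4 = 0.1973 / 0.5906 × 100 = 33.40 %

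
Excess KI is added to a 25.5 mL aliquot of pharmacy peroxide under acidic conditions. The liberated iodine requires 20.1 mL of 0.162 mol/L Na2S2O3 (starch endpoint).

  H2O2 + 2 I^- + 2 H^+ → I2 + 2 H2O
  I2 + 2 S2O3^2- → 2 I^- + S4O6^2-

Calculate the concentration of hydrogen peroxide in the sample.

0.0638 mol/L

n(S2O3^2-) = 0.0201 × 0.162 = 3.26 × 10^-3 mol
n(I2) = n(S2O3^2-)/2 = 1.63 × 10^-3 mol
n(H2O2) in the aliquot = 1.63 × 10^-3 mol (1:1 ratio)
[H2O2] = 1.63 × 10^-3 / 0.0255 = 0.0638 mol/L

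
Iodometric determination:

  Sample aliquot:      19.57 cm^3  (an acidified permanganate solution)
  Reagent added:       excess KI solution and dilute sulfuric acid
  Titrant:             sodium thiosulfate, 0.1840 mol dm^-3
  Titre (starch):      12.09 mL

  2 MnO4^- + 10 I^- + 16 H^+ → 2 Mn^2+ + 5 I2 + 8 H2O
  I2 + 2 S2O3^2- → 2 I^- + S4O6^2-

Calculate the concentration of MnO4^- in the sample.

n(S2O3^2-) = 0.01209 × 0.1840 = 2.225 × 10^-3 mol
n(I2) = n(S2O3^2-)/2 = 1.112 × 10^-3 mol
From the 2:5 ratio, n(MnO4^-) in the aliquot = 2/5 × 1.112 × 10^-3 = 4.449 × 10^-4 mol
[MnO4^-] = 4.449 × 10^-4 / 0.01957 = 0.02273 mol/L

0.02273 mol/L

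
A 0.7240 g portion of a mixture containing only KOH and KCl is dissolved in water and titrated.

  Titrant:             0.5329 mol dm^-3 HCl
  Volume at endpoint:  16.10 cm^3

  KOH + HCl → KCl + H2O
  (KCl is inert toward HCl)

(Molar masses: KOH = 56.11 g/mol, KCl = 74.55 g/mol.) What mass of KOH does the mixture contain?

n(HCl) = 0.01610 × 0.5329 = 8.580 × 10^-3 mol
Let x = n(KOH), y = n(KCl).
Titrant: 1x = 8.580 × 10^-3;  mass: 56.11x + 74.55y = 0.7240
Solving, x = 8.580 × 10^-3 mol, y = 3.254 × 10^-3 mol
mass of KOH = 8.580 × 10^-3 × 56.11 = 0.4814 g

0.4814 g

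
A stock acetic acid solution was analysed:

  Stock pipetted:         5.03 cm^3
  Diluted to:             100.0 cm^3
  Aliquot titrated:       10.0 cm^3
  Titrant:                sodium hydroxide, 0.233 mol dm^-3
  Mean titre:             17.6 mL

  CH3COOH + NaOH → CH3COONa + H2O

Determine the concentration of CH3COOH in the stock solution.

8.15 mol/L

n(NaOH) = 0.0176 × 0.233 = 4.10 × 10^-3 mol
n(CH3COOH) in the aliquot = 4.10 × 10^-3 mol (1:1 ratio)
[CH3COOH]_dilute = 4.10 × 10^-3 / 0.0100 = 0.410 mol/L
Dilution factor = 100.0 / 5.03 = 19.88
[CH3COOH]_stock = 0.410 × 19.88 = 8.15 mol/L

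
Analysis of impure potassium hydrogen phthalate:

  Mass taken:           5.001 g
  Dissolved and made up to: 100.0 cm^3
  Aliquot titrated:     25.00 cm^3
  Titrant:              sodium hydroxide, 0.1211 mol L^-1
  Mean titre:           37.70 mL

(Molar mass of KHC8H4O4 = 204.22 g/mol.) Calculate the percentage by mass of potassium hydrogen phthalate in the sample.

74.57 %

KHC8H4O4 + NaOH → KNaC8H4O4 + H2O
n(NaOH) per titration = 0.03770 × 0.1211 = 4.565 × 10^-3 mol
n(KHC8H4O4) in each aliquot = 4.565 × 10^-3 mol (1:1 ratio)
n(KHC8H4O4) in the whole flask = 4.565 × 10^-3 × 100.0/25.00 = 0.01826 mol
mass of KHC8H4O4 = 0.01826 × 204.22 = 3.729 g
% KHC8H4O4 = 3.729 / 5.001 × 100 = 74.57 %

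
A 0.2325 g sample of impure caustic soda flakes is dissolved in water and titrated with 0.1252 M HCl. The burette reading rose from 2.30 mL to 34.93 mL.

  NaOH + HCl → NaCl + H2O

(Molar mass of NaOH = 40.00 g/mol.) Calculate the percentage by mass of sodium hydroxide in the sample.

70.28 %

n(HCl) = 0.03263 L × 0.1252 mol/L = 4.085 × 10^-3 mol
n(NaOH) = 4.085 × 10^-3 mol (1:1 ratio)
mass of NaOH = 4.085 × 10^-3 × 40.00 g/mol = 0.1634 g
% NaOH = 0.1634 / 0.2325 × 100 = 70.28 %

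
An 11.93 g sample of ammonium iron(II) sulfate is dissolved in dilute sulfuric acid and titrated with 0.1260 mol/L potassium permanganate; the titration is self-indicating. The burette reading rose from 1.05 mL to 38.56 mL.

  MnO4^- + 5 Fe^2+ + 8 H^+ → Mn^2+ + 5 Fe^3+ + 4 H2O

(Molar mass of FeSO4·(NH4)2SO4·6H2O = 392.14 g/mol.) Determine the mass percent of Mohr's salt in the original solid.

n(KMnO4) = 0.03751 L × 0.1260 mol/L = 4.726 × 10^-3 mol
From the 5:1 ratio, n(FeSO4·(NH4)2SO4·6H2O) = 5/1 × 4.726 × 10^-3 = 0.02363 mol
mass of FeSO4·(NH4)2SO4·6H2O = 0.02363 × 392.14 g/mol = 9.267 g
% FeSO4·(NH4)2SO4·6H2O = 9.267 / 11.93 × 100 = 77.68 %

77.68 %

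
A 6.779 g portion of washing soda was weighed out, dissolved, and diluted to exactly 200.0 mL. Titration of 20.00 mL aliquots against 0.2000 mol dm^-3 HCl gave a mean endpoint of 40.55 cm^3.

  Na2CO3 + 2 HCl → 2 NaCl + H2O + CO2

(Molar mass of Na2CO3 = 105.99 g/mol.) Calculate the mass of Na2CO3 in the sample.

n(HCl) per titration = 0.04055 × 0.2000 = 8.110 × 10^-3 mol
From the 1:2 ratio, n(Na2CO3) in each aliquot = 1/2 × 8.110 × 10^-3 = 4.055 × 10^-3 mol
n(Na2CO3) in the whole flask = 4.055 × 10^-3 × 200.0/20.00 = 0.04055 mol
mass of Na2CO3 = 0.04055 × 105.99 = 4.298 g

4.298 g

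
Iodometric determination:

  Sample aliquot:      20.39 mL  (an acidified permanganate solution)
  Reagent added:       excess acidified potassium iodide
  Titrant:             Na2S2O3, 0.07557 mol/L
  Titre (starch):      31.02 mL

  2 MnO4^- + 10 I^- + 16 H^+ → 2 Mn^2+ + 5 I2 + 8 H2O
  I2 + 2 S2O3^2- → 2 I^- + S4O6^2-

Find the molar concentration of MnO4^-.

0.02299 mol/L

n(S2O3^2-) = 0.03102 × 0.07557 = 2.344 × 10^-3 mol
n(I2) = n(S2O3^2-)/2 = 1.172 × 10^-3 mol
From the 2:5 ratio, n(MnO4^-) in the aliquot = 2/5 × 1.172 × 10^-3 = 4.688 × 10^-4 mol
[MnO4^-] = 4.688 × 10^-4 / 0.02039 = 0.02299 mol/L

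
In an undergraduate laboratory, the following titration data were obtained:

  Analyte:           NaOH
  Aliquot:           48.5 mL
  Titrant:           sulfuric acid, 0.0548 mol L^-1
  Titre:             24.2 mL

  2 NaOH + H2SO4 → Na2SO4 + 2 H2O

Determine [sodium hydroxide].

0.0547 mol/L

n(H2SO4) = 0.0242 L × 0.0548 mol/L = 1.33 × 10^-3 mol
From the 2:1 mole ratio, n(NaOH) = 2/1 × 1.33 × 10^-3 = 2.65 × 10^-3 mol
[NaOH] = 2.65 × 10^-3 mol / 0.0485 L = 0.0547 mol/L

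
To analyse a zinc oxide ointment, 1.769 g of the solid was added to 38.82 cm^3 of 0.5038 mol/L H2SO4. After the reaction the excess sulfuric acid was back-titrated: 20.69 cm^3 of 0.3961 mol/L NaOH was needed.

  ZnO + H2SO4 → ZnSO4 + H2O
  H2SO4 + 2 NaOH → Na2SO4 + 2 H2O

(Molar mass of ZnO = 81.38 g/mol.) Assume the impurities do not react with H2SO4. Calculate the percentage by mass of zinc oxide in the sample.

71.12 %

n(H2SO4) added = 0.03882 × 0.5038 = 0.01956 mol
n(NaOH) used in back-titration = 0.02069 × 0.3961 = 8.195 × 10^-3 mol
From the 1:2 ratio, n(H2SO4) left over = 1/2 × 8.195 × 10^-3 = 4.098 × 10^-3 mol
n(H2SO4) consumed by analyte = 0.01956 − 4.098 × 10^-3 = 0.01546 mol
n(ZnO) = 0.01546 mol (1:1 ratio)
mass of ZnO = 0.01546 × 81.38 = 1.258 g
% ZnO = 1.258 / 1.769 × 100 = 71.12 %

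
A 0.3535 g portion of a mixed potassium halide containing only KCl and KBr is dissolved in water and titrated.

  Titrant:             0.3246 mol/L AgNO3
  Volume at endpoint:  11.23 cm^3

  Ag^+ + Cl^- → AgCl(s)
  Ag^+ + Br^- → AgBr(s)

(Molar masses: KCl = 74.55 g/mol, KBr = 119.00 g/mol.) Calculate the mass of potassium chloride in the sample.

0.1347 g

n(AgNO3) = 0.01123 × 0.3246 = 3.645 × 10^-3 mol
Let x = n(KCl), y = n(KBr).
Titrant: 1x + 1y = 3.645 × 10^-3;  mass: 74.55x + 119.00y = 0.3535
Solving, x = 1.806 × 10^-3 mol, y = 1.839 × 10^-3 mol
mass of KCl = 1.806 × 10^-3 × 74.55 = 0.1347 g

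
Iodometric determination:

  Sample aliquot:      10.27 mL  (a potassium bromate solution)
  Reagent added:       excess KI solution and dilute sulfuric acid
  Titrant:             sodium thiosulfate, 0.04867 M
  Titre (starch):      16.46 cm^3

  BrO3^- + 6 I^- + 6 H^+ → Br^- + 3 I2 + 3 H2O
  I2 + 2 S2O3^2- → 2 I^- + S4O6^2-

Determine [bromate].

0.01300 M

n(S2O3^2-) = 0.01646 × 0.04867 = 8.011 × 10^-4 mol
n(I2) = n(S2O3^2-)/2 = 4.006 × 10^-4 mol
From the 1:3 ratio, n(BrO3^-) in the aliquot = 1/3 × 4.006 × 10^-4 = 1.335 × 10^-4 mol
[BrO3^-] = 1.335 × 10^-4 / 0.01027 = 0.01300 mol/L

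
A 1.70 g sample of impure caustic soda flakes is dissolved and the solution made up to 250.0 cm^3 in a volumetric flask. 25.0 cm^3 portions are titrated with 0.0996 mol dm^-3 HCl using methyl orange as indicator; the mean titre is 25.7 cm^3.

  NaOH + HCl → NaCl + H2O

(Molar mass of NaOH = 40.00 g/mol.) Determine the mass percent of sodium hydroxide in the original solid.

60.2 %

n(HCl) per titration = 0.0257 × 0.0996 = 2.56 × 10^-3 mol
n(NaOH) in each aliquot = 2.56 × 10^-3 mol (1:1 ratio)
n(NaOH) in the whole flask = 2.56 × 10^-3 × 250.0/25.0 = 0.0256 mol
mass of NaOH = 0.0256 × 40.00 = 1.02 g
% NaOH = 1.02 / 1.70 × 100 = 60.2 %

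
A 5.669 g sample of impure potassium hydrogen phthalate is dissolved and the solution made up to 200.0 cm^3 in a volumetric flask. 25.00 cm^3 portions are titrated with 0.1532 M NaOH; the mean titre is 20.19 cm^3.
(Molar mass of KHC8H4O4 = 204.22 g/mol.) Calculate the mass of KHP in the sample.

5.053 g

KHC8H4O4 + NaOH → KNaC8H4O4 + H2O
n(NaOH) per titration = 0.02019 × 0.1532 = 3.093 × 10^-3 mol
n(KHC8H4O4) in each aliquot = 3.093 × 10^-3 mol (1:1 ratio)
n(KHC8H4O4) in the whole flask = 3.093 × 10^-3 × 200.0/25.00 = 0.02474 mol
mass of KHC8H4O4 = 0.02474 × 204.22 = 5.053 g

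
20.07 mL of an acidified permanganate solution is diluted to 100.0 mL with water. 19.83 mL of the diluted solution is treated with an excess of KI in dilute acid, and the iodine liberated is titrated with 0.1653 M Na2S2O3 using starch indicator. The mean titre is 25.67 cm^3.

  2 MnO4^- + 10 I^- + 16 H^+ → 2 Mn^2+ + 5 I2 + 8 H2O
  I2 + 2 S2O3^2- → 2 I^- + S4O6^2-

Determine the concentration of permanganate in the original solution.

n(S2O3^2-) = 0.02567 × 0.1653 = 4.243 × 10^-3 mol
n(I2) = n(S2O3^2-)/2 = 2.122 × 10^-3 mol
From the 2:5 ratio, n(MnO4^-) in the aliquot = 2/5 × 2.122 × 10^-3 = 8.487 × 10^-4 mol
[MnO4^-]_dilute = 8.487 × 10^-4 / 0.01983 = 0.04280 mol/L
[MnO4^-]_original = 0.04280 × 100.0/20.07 = 0.2132 mol/L

0.2132 M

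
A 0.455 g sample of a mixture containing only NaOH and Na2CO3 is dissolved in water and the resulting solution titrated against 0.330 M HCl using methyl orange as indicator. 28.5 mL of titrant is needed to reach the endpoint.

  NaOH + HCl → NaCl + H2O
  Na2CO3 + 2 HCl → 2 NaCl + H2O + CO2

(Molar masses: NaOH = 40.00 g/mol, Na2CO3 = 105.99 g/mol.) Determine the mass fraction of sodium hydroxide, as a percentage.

29.4 %

n(HCl) = 0.0285 × 0.330 = 9.41 × 10^-3 mol
Let x = n(NaOH), y = n(Na2CO3).
Titrant: 1x + 2y = 9.41 × 10^-3;  mass: 40.00x + 105.99y = 0.455
Solving, x = 3.34 × 10^-3 mol, y = 3.03 × 10^-3 mol
mass of NaOH = 3.34 × 10^-3 × 40.00 = 0.134 g
% NaOH = 0.134 / 0.455 × 100 = 29.4 %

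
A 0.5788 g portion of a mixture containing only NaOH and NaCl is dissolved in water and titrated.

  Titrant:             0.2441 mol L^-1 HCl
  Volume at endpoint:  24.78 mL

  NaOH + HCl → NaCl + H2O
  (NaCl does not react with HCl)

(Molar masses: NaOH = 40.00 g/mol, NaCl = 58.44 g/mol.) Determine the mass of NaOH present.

0.2420 g

n(HCl) = 0.02478 × 0.2441 = 6.049 × 10^-3 mol
Let x = n(NaOH), y = n(NaCl).
Titrant: 1x = 6.049 × 10^-3;  mass: 40.00x + 58.44y = 0.5788
Solving, x = 6.049 × 10^-3 mol, y = 5.764 × 10^-3 mol
mass of NaOH = 6.049 × 10^-3 × 40.00 = 0.2420 g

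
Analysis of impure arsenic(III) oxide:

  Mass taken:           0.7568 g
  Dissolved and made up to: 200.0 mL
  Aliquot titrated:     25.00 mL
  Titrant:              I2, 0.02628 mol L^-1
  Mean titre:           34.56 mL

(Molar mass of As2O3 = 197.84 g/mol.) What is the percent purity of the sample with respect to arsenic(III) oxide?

94.97 %

As2O3 + 2 I2 + 2 H2O → As2O5 + 4 HI
n(I2) per titration = 0.03456 × 0.02628 = 9.082 × 10^-4 mol
From the 1:2 ratio, n(As2O3) in each aliquot = 1/2 × 9.082 × 10^-4 = 4.541 × 10^-4 mol
n(As2O3) in the whole flask = 4.541 × 10^-4 × 200.0/25.00 = 3.633 × 10^-3 mol
mass of As2O3 = 3.633 × 10^-3 × 197.84 = 0.7187 g
% As2O3 = 0.7187 / 0.7568 × 100 = 94.97 %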